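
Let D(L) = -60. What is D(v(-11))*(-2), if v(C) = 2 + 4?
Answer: 120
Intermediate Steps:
v(C) = 6
D(v(-11))*(-2) = -60*(-2) = 120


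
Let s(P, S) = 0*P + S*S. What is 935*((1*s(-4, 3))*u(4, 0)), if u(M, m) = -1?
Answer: -8415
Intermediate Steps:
s(P, S) = S² (s(P, S) = 0 + S² = S²)
935*((1*s(-4, 3))*u(4, 0)) = 935*((1*3²)*(-1)) = 935*((1*9)*(-1)) = 935*(9*(-1)) = 935*(-9) = -8415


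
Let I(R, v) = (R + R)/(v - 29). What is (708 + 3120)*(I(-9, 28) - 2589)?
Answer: -9841788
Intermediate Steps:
I(R, v) = 2*R/(-29 + v) (I(R, v) = (2*R)/(-29 + v) = 2*R/(-29 + v))
(708 + 3120)*(I(-9, 28) - 2589) = (708 + 3120)*(2*(-9)/(-29 + 28) - 2589) = 3828*(2*(-9)/(-1) - 2589) = 3828*(2*(-9)*(-1) - 2589) = 3828*(18 - 2589) = 3828*(-2571) = -9841788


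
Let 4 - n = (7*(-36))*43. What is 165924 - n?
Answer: 155084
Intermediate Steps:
n = 10840 (n = 4 - 7*(-36)*43 = 4 - (-252)*43 = 4 - 1*(-10836) = 4 + 10836 = 10840)
165924 - n = 165924 - 1*10840 = 165924 - 10840 = 155084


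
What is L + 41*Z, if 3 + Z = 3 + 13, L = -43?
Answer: 490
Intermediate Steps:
Z = 13 (Z = -3 + (3 + 13) = -3 + 16 = 13)
L + 41*Z = -43 + 41*13 = -43 + 533 = 490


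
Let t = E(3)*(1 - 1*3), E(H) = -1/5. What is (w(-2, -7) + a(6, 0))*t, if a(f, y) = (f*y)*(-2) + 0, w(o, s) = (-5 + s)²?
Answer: 288/5 ≈ 57.600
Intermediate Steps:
E(H) = -⅕ (E(H) = -1*⅕ = -⅕)
t = ⅖ (t = -(1 - 1*3)/5 = -(1 - 3)/5 = -⅕*(-2) = ⅖ ≈ 0.40000)
a(f, y) = -2*f*y (a(f, y) = -2*f*y + 0 = -2*f*y)
(w(-2, -7) + a(6, 0))*t = ((-5 - 7)² - 2*6*0)*(⅖) = ((-12)² + 0)*(⅖) = (144 + 0)*(⅖) = 144*(⅖) = 288/5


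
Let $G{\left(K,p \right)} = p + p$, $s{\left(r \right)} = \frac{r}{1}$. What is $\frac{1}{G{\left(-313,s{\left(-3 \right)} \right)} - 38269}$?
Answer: $- \frac{1}{38275} \approx -2.6127 \cdot 10^{-5}$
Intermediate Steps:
$s{\left(r \right)} = r$ ($s{\left(r \right)} = r 1 = r$)
$G{\left(K,p \right)} = 2 p$
$\frac{1}{G{\left(-313,s{\left(-3 \right)} \right)} - 38269} = \frac{1}{2 \left(-3\right) - 38269} = \frac{1}{-6 - 38269} = \frac{1}{-38275} = - \frac{1}{38275}$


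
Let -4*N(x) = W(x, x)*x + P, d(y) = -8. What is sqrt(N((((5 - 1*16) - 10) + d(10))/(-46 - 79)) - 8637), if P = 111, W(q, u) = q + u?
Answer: I*sqrt(541548557)/250 ≈ 93.085*I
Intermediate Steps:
N(x) = -111/4 - x**2/2 (N(x) = -((x + x)*x + 111)/4 = -((2*x)*x + 111)/4 = -(2*x**2 + 111)/4 = -(111 + 2*x**2)/4 = -111/4 - x**2/2)
sqrt(N((((5 - 1*16) - 10) + d(10))/(-46 - 79)) - 8637) = sqrt((-111/4 - (((5 - 1*16) - 10) - 8)**2/(-46 - 79)**2/2) - 8637) = sqrt((-111/4 - (((5 - 16) - 10) - 8)**2/15625/2) - 8637) = sqrt((-111/4 - ((-11 - 10) - 8)**2/15625/2) - 8637) = sqrt((-111/4 - (-21 - 8)**2/15625/2) - 8637) = sqrt((-111/4 - (-29*(-1/125))**2/2) - 8637) = sqrt((-111/4 - (29/125)**2/2) - 8637) = sqrt((-111/4 - 1/2*841/15625) - 8637) = sqrt((-111/4 - 841/31250) - 8637) = sqrt(-1736057/62500 - 8637) = sqrt(-541548557/62500) = I*sqrt(541548557)/250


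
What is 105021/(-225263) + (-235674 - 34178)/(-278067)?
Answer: 31584796669/62638206621 ≈ 0.50424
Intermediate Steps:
105021/(-225263) + (-235674 - 34178)/(-278067) = 105021*(-1/225263) - 269852*(-1/278067) = -105021/225263 + 269852/278067 = 31584796669/62638206621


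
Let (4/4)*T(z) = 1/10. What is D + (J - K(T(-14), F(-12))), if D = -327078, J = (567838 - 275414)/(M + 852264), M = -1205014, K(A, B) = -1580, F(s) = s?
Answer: -57409855962/176375 ≈ -3.2550e+5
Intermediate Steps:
T(z) = ⅒ (T(z) = 1/10 = ⅒)
J = -146212/176375 (J = (567838 - 275414)/(-1205014 + 852264) = 292424/(-352750) = 292424*(-1/352750) = -146212/176375 ≈ -0.82898)
D + (J - K(T(-14), F(-12))) = -327078 + (-146212/176375 - 1*(-1580)) = -327078 + (-146212/176375 + 1580) = -327078 + 278526288/176375 = -57409855962/176375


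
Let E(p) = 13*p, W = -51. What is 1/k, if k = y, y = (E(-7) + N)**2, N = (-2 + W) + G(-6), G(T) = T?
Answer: 1/22500 ≈ 4.4444e-5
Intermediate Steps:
N = -59 (N = (-2 - 51) - 6 = -53 - 6 = -59)
y = 22500 (y = (13*(-7) - 59)**2 = (-91 - 59)**2 = (-150)**2 = 22500)
k = 22500
1/k = 1/22500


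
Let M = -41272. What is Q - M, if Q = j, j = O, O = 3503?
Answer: 44775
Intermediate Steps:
j = 3503
Q = 3503
Q - M = 3503 - 1*(-41272) = 3503 + 41272 = 44775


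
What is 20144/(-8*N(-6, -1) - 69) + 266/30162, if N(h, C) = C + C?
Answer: -303784615/799293 ≈ -380.07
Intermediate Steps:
N(h, C) = 2*C
20144/(-8*N(-6, -1) - 69) + 266/30162 = 20144/(-16*(-1) - 69) + 266/30162 = 20144/(-8*(-2) - 69) + 266*(1/30162) = 20144/(16 - 69) + 133/15081 = 20144/(-53) + 133/15081 = 20144*(-1/53) + 133/15081 = -20144/53 + 133/15081 = -303784615/799293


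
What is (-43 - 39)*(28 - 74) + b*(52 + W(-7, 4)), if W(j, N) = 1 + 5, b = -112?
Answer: -2724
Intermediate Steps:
W(j, N) = 6
(-43 - 39)*(28 - 74) + b*(52 + W(-7, 4)) = (-43 - 39)*(28 - 74) - 112*(52 + 6) = -82*(-46) - 112*58 = 3772 - 6496 = -2724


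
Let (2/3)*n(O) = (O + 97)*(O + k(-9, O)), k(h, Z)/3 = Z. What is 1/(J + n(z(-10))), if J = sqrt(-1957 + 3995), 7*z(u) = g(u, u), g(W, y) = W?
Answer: -983430/803163181 - 2401*sqrt(2038)/1606326362 ≈ -0.0012919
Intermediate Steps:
k(h, Z) = 3*Z
z(u) = u/7
J = sqrt(2038) ≈ 45.144
n(O) = 6*O*(97 + O) (n(O) = 3*((O + 97)*(O + 3*O))/2 = 3*((97 + O)*(4*O))/2 = 3*(4*O*(97 + O))/2 = 6*O*(97 + O))
1/(J + n(z(-10))) = 1/(sqrt(2038) + 6*((1/7)*(-10))*(97 + (1/7)*(-10))) = 1/(sqrt(2038) + 6*(-10/7)*(97 - 10/7)) = 1/(sqrt(2038) + 6*(-10/7)*(669/7)) = 1/(sqrt(2038) - 40140/49) = 1/(-40140/49 + sqrt(2038))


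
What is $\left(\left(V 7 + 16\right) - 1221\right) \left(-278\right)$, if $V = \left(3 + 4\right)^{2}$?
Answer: $239636$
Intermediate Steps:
$V = 49$ ($V = 7^{2} = 49$)
$\left(\left(V 7 + 16\right) - 1221\right) \left(-278\right) = \left(\left(49 \cdot 7 + 16\right) - 1221\right) \left(-278\right) = \left(\left(343 + 16\right) - 1221\right) \left(-278\right) = \left(359 - 1221\right) \left(-278\right) = \left(-862\right) \left(-278\right) = 239636$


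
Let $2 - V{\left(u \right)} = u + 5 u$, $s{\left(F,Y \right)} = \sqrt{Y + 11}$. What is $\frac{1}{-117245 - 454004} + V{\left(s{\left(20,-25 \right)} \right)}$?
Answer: $\frac{1142497}{571249} - 6 i \sqrt{14} \approx 2.0 - 22.45 i$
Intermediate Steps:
$s{\left(F,Y \right)} = \sqrt{11 + Y}$
$V{\left(u \right)} = 2 - 6 u$ ($V{\left(u \right)} = 2 - \left(u + 5 u\right) = 2 - 6 u$)
$\frac{1}{-117245 - 454004} + V{\left(s{\left(20,-25 \right)} \right)} = \frac{1}{-117245 - 454004} + \left(2 - 6 \sqrt{11 - 25}\right) = \frac{1}{-571249} + \left(2 - 6 \sqrt{-14}\right) = - \frac{1}{571249} + \left(2 - 6 i \sqrt{14}\right) = \frac{1142497}{571249} - 6 i \sqrt{14}$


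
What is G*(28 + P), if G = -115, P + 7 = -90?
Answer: 7935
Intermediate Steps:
P = -97 (P = -7 - 90 = -97)
G*(28 + P) = -115*(28 - 97) = -115*(-69) = 7935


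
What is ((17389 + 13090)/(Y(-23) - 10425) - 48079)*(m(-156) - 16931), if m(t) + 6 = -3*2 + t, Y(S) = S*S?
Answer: 8136050677037/9896 ≈ 8.2216e+8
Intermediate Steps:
Y(S) = S²
m(t) = -12 + t (m(t) = -6 + (-3*2 + t) = -6 + (-6 + t) = -12 + t)
((17389 + 13090)/(Y(-23) - 10425) - 48079)*(m(-156) - 16931) = ((17389 + 13090)/((-23)² - 10425) - 48079)*((-12 - 156) - 16931) = (30479/(529 - 10425) - 48079)*(-168 - 16931) = (30479/(-9896) - 48079)*(-17099) = (30479*(-1/9896) - 48079)*(-17099) = (-30479/9896 - 48079)*(-17099) = -475820263/9896*(-17099) = 8136050677037/9896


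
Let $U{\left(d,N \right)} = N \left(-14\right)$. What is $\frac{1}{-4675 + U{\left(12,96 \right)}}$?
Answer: $- \frac{1}{6019} \approx -0.00016614$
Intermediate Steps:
$U{\left(d,N \right)} = - 14 N$
$\frac{1}{-4675 + U{\left(12,96 \right)}} = \frac{1}{-4675 - 1344} = \frac{1}{-6019} = - \frac{1}{6019}$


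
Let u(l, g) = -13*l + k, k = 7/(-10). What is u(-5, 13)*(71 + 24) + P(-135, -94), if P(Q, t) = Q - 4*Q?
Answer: 13027/2 ≈ 6513.5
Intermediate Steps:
k = -7/10 (k = 7*(-⅒) = -7/10 ≈ -0.70000)
P(Q, t) = -3*Q
u(l, g) = -7/10 - 13*l (u(l, g) = -13*l - 7/10 = -7/10 - 13*l)
u(-5, 13)*(71 + 24) + P(-135, -94) = (-7/10 - 13*(-5))*(71 + 24) - 3*(-135) = (-7/10 + 65)*95 + 405 = (643/10)*95 + 405 = 12217/2 + 405 = 13027/2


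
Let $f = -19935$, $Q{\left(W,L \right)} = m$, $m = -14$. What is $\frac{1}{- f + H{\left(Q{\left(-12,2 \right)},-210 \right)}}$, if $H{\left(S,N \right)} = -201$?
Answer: $\frac{1}{19734} \approx 5.0674 \cdot 10^{-5}$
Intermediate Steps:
$Q{\left(W,L \right)} = -14$
$\frac{1}{- f + H{\left(Q{\left(-12,2 \right)},-210 \right)}} = \frac{1}{\left(-1\right) \left(-19935\right) - 201} = \frac{1}{19935 - 201} = \frac{1}{19734}$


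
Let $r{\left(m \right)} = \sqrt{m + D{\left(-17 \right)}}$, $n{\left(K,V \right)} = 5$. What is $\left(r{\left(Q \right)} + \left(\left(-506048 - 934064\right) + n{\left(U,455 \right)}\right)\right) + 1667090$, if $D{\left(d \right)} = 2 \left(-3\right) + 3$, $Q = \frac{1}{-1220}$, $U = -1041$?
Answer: $226983 + \frac{i \sqrt{1116605}}{610} \approx 2.2698 \cdot 10^{5} + 1.7323 i$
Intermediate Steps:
$Q = - \frac{1}{1220} \approx -0.00081967$
$D{\left(d \right)} = -3$ ($D{\left(d \right)} = -6 + 3 = -3$)
$r{\left(m \right)} = \sqrt{-3 + m}$ ($r{\left(m \right)} = \sqrt{m - 3} = \sqrt{-3 + m}$)
$\left(r{\left(Q \right)} + \left(\left(-506048 - 934064\right) + n{\left(U,455 \right)}\right)\right) + 1667090 = \left(\sqrt{-3 - \frac{1}{1220}} + \left(\left(-506048 - 934064\right) + 5\right)\right) + 1667090 = \left(\sqrt{- \frac{3661}{1220}} + \left(-1440112 + 5\right)\right) + 1667090 = \left(\frac{i \sqrt{1116605}}{610} - 1440107\right) + 1667090 = \left(-1440107 + \frac{i \sqrt{1116605}}{610}\right) + 1667090 = 226983 + \frac{i \sqrt{1116605}}{610}$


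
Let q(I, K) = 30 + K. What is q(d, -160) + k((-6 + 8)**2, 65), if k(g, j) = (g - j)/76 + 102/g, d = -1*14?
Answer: -8003/76 ≈ -105.30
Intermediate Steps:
d = -14
k(g, j) = 102/g - j/76 + g/76 (k(g, j) = (g - j)*(1/76) + 102/g = (-j/76 + g/76) + 102/g = 102/g - j/76 + g/76)
q(d, -160) + k((-6 + 8)**2, 65) = (30 - 160) + (7752 + (-6 + 8)**2*((-6 + 8)**2 - 1*65))/(76*((-6 + 8)**2)) = -130 + (7752 + 2**2*(2**2 - 65))/(76*(2**2)) = -130 + (1/76)*(7752 + 4*(4 - 65))/4 = -130 + (1/76)*(1/4)*(7752 + 4*(-61)) = -130 + (1/76)*(1/4)*(7752 - 244) = -130 + (1/76)*(1/4)*7508 = -130 + 1877/76 = -8003/76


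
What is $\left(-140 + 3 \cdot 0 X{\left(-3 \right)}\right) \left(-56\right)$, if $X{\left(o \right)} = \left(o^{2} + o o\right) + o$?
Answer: $7840$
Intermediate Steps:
$X{\left(o \right)} = o + 2 o^{2}$ ($X{\left(o \right)} = \left(o^{2} + o^{2}\right) + o = 2 o^{2} + o = o + 2 o^{2}$)
$\left(-140 + 3 \cdot 0 X{\left(-3 \right)}\right) \left(-56\right) = \left(-140 + 3 \cdot 0 \left(- 3 \left(1 + 2 \left(-3\right)\right)\right)\right) \left(-56\right) = \left(-140 + 0 \left(- 3 \left(1 - 6\right)\right)\right) \left(-56\right) = \left(-140 + 0 \left(\left(-3\right) \left(-5\right)\right)\right) \left(-56\right) = \left(-140 + 0 \cdot 15\right) \left(-56\right) = \left(-140 + 0\right) \left(-56\right) = \left(-140\right) \left(-56\right) = 7840$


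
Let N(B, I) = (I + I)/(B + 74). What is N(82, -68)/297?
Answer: -34/11583 ≈ -0.0029353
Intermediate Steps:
N(B, I) = 2*I/(74 + B) (N(B, I) = (2*I)/(74 + B) = 2*I/(74 + B))
N(82, -68)/297 = (2*(-68)/(74 + 82))/297 = (2*(-68)/156)*(1/297) = (2*(-68)*(1/156))*(1/297) = -34/39*1/297 = -34/11583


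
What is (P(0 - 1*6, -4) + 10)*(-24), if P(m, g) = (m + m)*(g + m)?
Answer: -3120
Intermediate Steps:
P(m, g) = 2*m*(g + m) (P(m, g) = (2*m)*(g + m) = 2*m*(g + m))
(P(0 - 1*6, -4) + 10)*(-24) = (2*(0 - 1*6)*(-4 + (0 - 1*6)) + 10)*(-24) = (2*(0 - 6)*(-4 + (0 - 6)) + 10)*(-24) = (2*(-6)*(-4 - 6) + 10)*(-24) = (2*(-6)*(-10) + 10)*(-24) = (120 + 10)*(-24) = 130*(-24) = -3120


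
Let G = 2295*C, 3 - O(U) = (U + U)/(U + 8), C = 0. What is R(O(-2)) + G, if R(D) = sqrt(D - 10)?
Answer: I*sqrt(57)/3 ≈ 2.5166*I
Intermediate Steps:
O(U) = 3 - 2*U/(8 + U) (O(U) = 3 - (U + U)/(U + 8) = 3 - 2*U/(8 + U))
G = 0 (G = 2295*0 = 0)
R(D) = sqrt(-10 + D)
R(O(-2)) + G = sqrt(-10 + (24 - 2)/(8 - 2)) + 0 = sqrt(-10 + 22/6) + 0 = sqrt(-10 + (1/6)*22) + 0 = sqrt(-10 + 11/3) + 0 = sqrt(-19/3) + 0 = I*sqrt(57)/3 + 0 = I*sqrt(57)/3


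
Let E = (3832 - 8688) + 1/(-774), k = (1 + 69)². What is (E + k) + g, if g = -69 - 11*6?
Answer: -70435/774 ≈ -91.001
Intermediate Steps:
k = 4900 (k = 70² = 4900)
g = -135 (g = -69 - 66 = -135)
E = -3758545/774 (E = -4856 - 1/774 = -3758545/774 ≈ -4856.0)
(E + k) + g = (-3758545/774 + 4900) - 135 = 34055/774 - 135 = -70435/774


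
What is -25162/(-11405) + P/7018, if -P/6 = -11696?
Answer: 488472098/40020145 ≈ 12.206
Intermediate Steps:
P = 70176 (P = -6*(-11696) = 70176)
-25162/(-11405) + P/7018 = -25162/(-11405) + 70176/7018 = -25162*(-1/11405) + 70176*(1/7018) = 25162/11405 + 35088/3509 = 488472098/40020145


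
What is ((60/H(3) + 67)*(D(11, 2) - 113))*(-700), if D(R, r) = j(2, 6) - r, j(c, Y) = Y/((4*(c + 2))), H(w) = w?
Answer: 13961325/2 ≈ 6.9807e+6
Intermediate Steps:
j(c, Y) = Y/(8 + 4*c) (j(c, Y) = Y/((4*(2 + c))) = Y/(8 + 4*c))
D(R, r) = 3/8 - r (D(R, r) = (¼)*6/(2 + 2) - r = (¼)*6/4 - r = (¼)*6*(¼) - r = 3/8 - r)
((60/H(3) + 67)*(D(11, 2) - 113))*(-700) = ((60/3 + 67)*((3/8 - 1*2) - 113))*(-700) = ((60*(⅓) + 67)*((3/8 - 2) - 113))*(-700) = ((20 + 67)*(-13/8 - 113))*(-700) = (87*(-917/8))*(-700) = -79779/8*(-700) = 13961325/2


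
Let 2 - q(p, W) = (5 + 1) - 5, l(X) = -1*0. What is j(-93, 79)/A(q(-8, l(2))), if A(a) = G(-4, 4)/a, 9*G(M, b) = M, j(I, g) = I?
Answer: 837/4 ≈ 209.25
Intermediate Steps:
l(X) = 0
q(p, W) = 1 (q(p, W) = 2 - ((5 + 1) - 5) = 2 - (6 - 5) = 2 - 1*1 = 2 - 1 = 1)
G(M, b) = M/9
A(a) = -4/(9*a) (A(a) = ((1/9)*(-4))/a = -4/(9*a))
j(-93, 79)/A(q(-8, l(2))) = -93/((-4/9/1)) = -93/((-4/9*1)) = -93/(-4/9) = -93*(-9/4) = 837/4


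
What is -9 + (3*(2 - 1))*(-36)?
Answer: -117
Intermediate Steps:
-9 + (3*(2 - 1))*(-36) = -9 + (3*1)*(-36) = -9 + 3*(-36) = -9 - 108 = -117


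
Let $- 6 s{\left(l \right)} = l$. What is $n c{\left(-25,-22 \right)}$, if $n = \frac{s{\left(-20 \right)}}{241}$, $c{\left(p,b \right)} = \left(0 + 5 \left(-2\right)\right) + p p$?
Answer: $\frac{2050}{241} \approx 8.5062$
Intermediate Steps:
$s{\left(l \right)} = - \frac{l}{6}$
$c{\left(p,b \right)} = -10 + p^{2}$ ($c{\left(p,b \right)} = \left(0 - 10\right) + p^{2} = -10 + p^{2}$)
$n = \frac{10}{723}$ ($n = \frac{\left(- \frac{1}{6}\right) \left(-20\right)}{241} = \frac{10}{3} \cdot \frac{1}{241} = \frac{10}{723} \approx 0.013831$)
$n c{\left(-25,-22 \right)} = \frac{10 \left(-10 + \left(-25\right)^{2}\right)}{723} = \frac{10 \left(-10 + 625\right)}{723} = \frac{10}{723} \cdot 615 = \frac{2050}{241}$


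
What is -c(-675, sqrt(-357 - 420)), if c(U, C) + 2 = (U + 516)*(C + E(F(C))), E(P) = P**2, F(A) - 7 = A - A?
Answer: 7793 + 159*I*sqrt(777) ≈ 7793.0 + 4432.1*I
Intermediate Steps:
F(A) = 7 (F(A) = 7 + (A - A) = 7 + 0 = 7)
c(U, C) = -2 + (49 + C)*(516 + U) (c(U, C) = -2 + (U + 516)*(C + 7**2) = -2 + (516 + U)*(C + 49) = -2 + (516 + U)*(49 + C) = -2 + (49 + C)*(516 + U))
-c(-675, sqrt(-357 - 420)) = -(25282 + 49*(-675) + 516*sqrt(-357 - 420) + sqrt(-357 - 420)*(-675)) = -(25282 - 33075 + 516*sqrt(-777) + sqrt(-777)*(-675)) = -(25282 - 33075 + 516*(I*sqrt(777)) + (I*sqrt(777))*(-675)) = -(25282 - 33075 + 516*I*sqrt(777) - 675*I*sqrt(777)) = -(-7793 - 159*I*sqrt(777)) = 7793 + 159*I*sqrt(777)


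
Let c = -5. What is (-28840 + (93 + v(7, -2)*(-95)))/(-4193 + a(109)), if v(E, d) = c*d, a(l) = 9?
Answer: 29697/4184 ≈ 7.0978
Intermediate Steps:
v(E, d) = -5*d
(-28840 + (93 + v(7, -2)*(-95)))/(-4193 + a(109)) = (-28840 + (93 - 5*(-2)*(-95)))/(-4193 + 9) = (-28840 + (93 + 10*(-95)))/(-4184) = (-28840 + (93 - 950))*(-1/4184) = (-28840 - 857)*(-1/4184) = -29697*(-1/4184) = 29697/4184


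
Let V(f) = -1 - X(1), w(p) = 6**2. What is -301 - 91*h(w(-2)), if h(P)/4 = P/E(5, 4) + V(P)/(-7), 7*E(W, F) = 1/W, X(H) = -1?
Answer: -458941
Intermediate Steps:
E(W, F) = 1/(7*W)
w(p) = 36
V(f) = 0 (V(f) = -1 - 1*(-1) = -1 + 1 = 0)
h(P) = 140*P (h(P) = 4*(P/(((1/7)/5)) + 0/(-7)) = 4*(P/(((1/7)*(1/5))) + 0*(-1/7)) = 4*(P/(1/35) + 0) = 4*(P*35 + 0) = 4*(35*P + 0) = 4*(35*P) = 140*P)
-301 - 91*h(w(-2)) = -301 - 12740*36 = -301 - 91*5040 = -301 - 458640 = -458941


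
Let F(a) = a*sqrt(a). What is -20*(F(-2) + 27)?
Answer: -540 + 40*I*sqrt(2) ≈ -540.0 + 56.569*I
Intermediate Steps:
F(a) = a**(3/2)
-20*(F(-2) + 27) = -20*((-2)**(3/2) + 27) = -20*(-2*I*sqrt(2) + 27) = -20*(27 - 2*I*sqrt(2)) = -540 + 40*I*sqrt(2)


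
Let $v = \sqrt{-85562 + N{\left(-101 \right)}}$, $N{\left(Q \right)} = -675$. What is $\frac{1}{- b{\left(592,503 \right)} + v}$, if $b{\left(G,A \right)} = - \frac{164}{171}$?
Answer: $\frac{28044}{2521683013} - \frac{29241 i \sqrt{86237}}{2521683013} \approx 1.1121 \cdot 10^{-5} - 0.0034052 i$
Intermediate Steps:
$b{\left(G,A \right)} = - \frac{164}{171}$ ($b{\left(G,A \right)} = \left(-164\right) \frac{1}{171} = - \frac{164}{171}$)
$v = i \sqrt{86237}$ ($v = \sqrt{-85562 - 675} = \sqrt{-86237} = i \sqrt{86237} \approx 293.66 i$)
$\frac{1}{- b{\left(592,503 \right)} + v} = \frac{1}{\left(-1\right) \left(- \frac{164}{171}\right) + i \sqrt{86237}} = \frac{1}{\frac{164}{171} + i \sqrt{86237}}$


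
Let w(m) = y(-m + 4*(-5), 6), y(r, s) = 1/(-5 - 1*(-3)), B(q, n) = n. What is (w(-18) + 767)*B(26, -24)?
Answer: -18396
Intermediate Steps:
y(r, s) = -½ (y(r, s) = 1/(-5 + 3) = 1/(-2) = -½)
w(m) = -½
(w(-18) + 767)*B(26, -24) = (-½ + 767)*(-24) = (1533/2)*(-24) = -18396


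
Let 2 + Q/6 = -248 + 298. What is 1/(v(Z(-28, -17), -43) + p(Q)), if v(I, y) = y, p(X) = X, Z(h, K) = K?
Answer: 1/245 ≈ 0.0040816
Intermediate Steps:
Q = 288 (Q = -12 + 6*(-248 + 298) = -12 + 6*50 = -12 + 300 = 288)
1/(v(Z(-28, -17), -43) + p(Q)) = 1/(-43 + 288) = 1/245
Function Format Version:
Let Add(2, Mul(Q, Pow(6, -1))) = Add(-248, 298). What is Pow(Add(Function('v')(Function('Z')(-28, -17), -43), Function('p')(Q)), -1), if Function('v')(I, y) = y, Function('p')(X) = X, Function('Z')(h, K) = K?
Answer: Rational(1, 245) ≈ 0.0040816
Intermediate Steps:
Q = 288 (Q = Add(-12, Mul(6, Add(-248, 298))) = Add(-12, Mul(6, 50)) = Add(-12, 300) = 288)
Pow(Add(Function('v')(Function('Z')(-28, -17), -43), Function('p')(Q)), -1) = Pow(Add(-43, 288), -1) = Pow(245, -1) = Rational(1, 245)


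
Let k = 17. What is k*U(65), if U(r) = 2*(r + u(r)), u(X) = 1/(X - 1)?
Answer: 70737/32 ≈ 2210.5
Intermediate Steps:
u(X) = 1/(-1 + X)
U(r) = 2*r + 2/(-1 + r) (U(r) = 2*(r + 1/(-1 + r)) = 2*r + 2/(-1 + r))
k*U(65) = 17*(2*(1 + 65*(-1 + 65))/(-1 + 65)) = 17*(2*(1 + 65*64)/64) = 17*(2*(1/64)*(1 + 4160)) = 17*(2*(1/64)*4161) = 17*(4161/32) = 70737/32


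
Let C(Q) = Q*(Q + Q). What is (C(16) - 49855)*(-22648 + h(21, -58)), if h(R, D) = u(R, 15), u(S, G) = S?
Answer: 1116484061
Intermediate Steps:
h(R, D) = R
C(Q) = 2*Q² (C(Q) = Q*(2*Q) = 2*Q²)
(C(16) - 49855)*(-22648 + h(21, -58)) = (2*16² - 49855)*(-22648 + 21) = (2*256 - 49855)*(-22627) = (512 - 49855)*(-22627) = -49343*(-22627) = 1116484061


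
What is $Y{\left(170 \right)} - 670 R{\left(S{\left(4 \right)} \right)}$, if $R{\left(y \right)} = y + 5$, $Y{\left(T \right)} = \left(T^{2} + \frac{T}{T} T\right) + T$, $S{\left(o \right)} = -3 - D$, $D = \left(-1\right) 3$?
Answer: $25890$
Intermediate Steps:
$D = -3$
$S{\left(o \right)} = 0$ ($S{\left(o \right)} = -3 - -3 = -3 + 3 = 0$)
$Y{\left(T \right)} = T^{2} + 2 T$ ($Y{\left(T \right)} = \left(T^{2} + 1 T\right) + T = \left(T^{2} + T\right) + T = \left(T + T^{2}\right) + T = T^{2} + 2 T$)
$R{\left(y \right)} = 5 + y$
$Y{\left(170 \right)} - 670 R{\left(S{\left(4 \right)} \right)} = 170 \left(2 + 170\right) - 670 \left(5 + 0\right) = 170 \cdot 172 - 3350 = 29240 - 3350 = 25890$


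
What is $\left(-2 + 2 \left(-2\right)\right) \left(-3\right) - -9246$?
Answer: $9264$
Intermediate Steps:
$\left(-2 + 2 \left(-2\right)\right) \left(-3\right) - -9246 = \left(-2 - 4\right) \left(-3\right) + 9246 = \left(-6\right) \left(-3\right) + 9246 = 18 + 9246 = 9264$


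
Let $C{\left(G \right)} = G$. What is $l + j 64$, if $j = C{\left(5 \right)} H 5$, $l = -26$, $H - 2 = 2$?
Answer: $6374$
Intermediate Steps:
$H = 4$ ($H = 2 + 2 = 4$)
$j = 100$ ($j = 5 \cdot 4 \cdot 5 = 20 \cdot 5 = 100$)
$l + j 64 = -26 + 100 \cdot 64 = -26 + 6400 = 6374$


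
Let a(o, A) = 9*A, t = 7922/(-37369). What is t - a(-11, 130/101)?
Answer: -44521852/3774269 ≈ -11.796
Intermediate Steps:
t = -7922/37369 (t = 7922*(-1/37369) = -7922/37369 ≈ -0.21199)
t - a(-11, 130/101) = -7922/37369 - 9*130/101 = -7922/37369 - 1*1170/101 = -7922/37369 - 1170/101 = -44521852/3774269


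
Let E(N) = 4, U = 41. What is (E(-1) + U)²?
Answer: 2025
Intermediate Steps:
(E(-1) + U)² = (4 + 41)² = 45² = 2025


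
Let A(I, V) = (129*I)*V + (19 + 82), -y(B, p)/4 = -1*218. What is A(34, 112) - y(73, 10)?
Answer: 490461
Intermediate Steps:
y(B, p) = 872 (y(B, p) = -(-4)*218 = -4*(-218) = 872)
A(I, V) = 101 + 129*I*V (A(I, V) = 129*I*V + 101 = 101 + 129*I*V)
A(34, 112) - y(73, 10) = (101 + 129*34*112) - 1*872 = (101 + 491232) - 872 = 491333 - 872 = 490461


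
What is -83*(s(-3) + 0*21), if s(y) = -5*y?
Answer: -1245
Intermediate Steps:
-83*(s(-3) + 0*21) = -83*(-5*(-3) + 0*21) = -83*(15 + 0) = -83*15 = -1245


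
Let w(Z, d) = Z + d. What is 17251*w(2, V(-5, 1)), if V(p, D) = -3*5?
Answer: -224263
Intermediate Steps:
V(p, D) = -15
17251*w(2, V(-5, 1)) = 17251*(2 - 15) = 17251*(-13) = -224263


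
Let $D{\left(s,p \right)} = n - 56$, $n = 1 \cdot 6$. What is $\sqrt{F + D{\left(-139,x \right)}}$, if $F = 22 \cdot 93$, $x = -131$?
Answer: $2 \sqrt{499} \approx 44.677$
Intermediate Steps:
$n = 6$
$D{\left(s,p \right)} = -50$ ($D{\left(s,p \right)} = 6 - 56 = -50$)
$F = 2046$
$\sqrt{F + D{\left(-139,x \right)}} = \sqrt{2046 - 50} = \sqrt{1996} = 2 \sqrt{499}$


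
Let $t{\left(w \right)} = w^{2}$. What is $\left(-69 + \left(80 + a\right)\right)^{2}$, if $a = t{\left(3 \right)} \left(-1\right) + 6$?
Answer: $64$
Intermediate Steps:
$a = -3$ ($a = 3^{2} \left(-1\right) + 6 = 9 \left(-1\right) + 6 = -9 + 6 = -3$)
$\left(-69 + \left(80 + a\right)\right)^{2} = \left(-69 + \left(80 - 3\right)\right)^{2} = \left(-69 + 77\right)^{2} = 8^{2} = 64$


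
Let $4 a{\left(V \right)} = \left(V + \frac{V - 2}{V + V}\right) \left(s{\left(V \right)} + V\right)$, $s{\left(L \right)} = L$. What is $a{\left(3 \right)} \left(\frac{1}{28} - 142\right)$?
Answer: $- \frac{75525}{112} \approx -674.33$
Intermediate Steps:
$a{\left(V \right)} = \frac{V \left(V + \frac{-2 + V}{2 V}\right)}{2}$ ($a{\left(V \right)} = \frac{\left(V + \frac{V - 2}{V + V}\right) \left(V + V\right)}{4} = \frac{\left(V + \frac{-2 + V}{2 V}\right) 2 V}{4} = \frac{2 V \left(V + \frac{-2 + V}{2 V}\right)}{4} = \frac{V \left(V + \frac{-2 + V}{2 V}\right)}{2}$)
$a{\left(3 \right)} \left(\frac{1}{28} - 142\right) = \left(- \frac{1}{2} + \frac{3^{2}}{2} + \frac{1}{4} \cdot 3\right) \left(\frac{1}{28} - 142\right) = \left(- \frac{1}{2} + \frac{1}{2} \cdot 9 + \frac{3}{4}\right) \left(\frac{1}{28} - 142\right) = \left(- \frac{1}{2} + \frac{9}{2} + \frac{3}{4}\right) \left(- \frac{3975}{28}\right) = \frac{19}{4} \left(- \frac{3975}{28}\right) = - \frac{75525}{112}$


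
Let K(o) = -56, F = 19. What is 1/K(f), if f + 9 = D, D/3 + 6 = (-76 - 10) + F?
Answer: -1/56 ≈ -0.017857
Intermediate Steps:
D = -219 (D = -18 + 3*((-76 - 10) + 19) = -18 + 3*(-86 + 19) = -18 + 3*(-67) = -18 - 201 = -219)
f = -228 (f = -9 - 219 = -228)
1/K(f) = 1/(-56) = -1/56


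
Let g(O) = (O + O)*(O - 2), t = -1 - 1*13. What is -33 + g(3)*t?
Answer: -117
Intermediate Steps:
t = -14 (t = -1 - 13 = -14)
g(O) = 2*O*(-2 + O) (g(O) = (2*O)*(-2 + O) = 2*O*(-2 + O))
-33 + g(3)*t = -33 + (2*3*(-2 + 3))*(-14) = -33 + (2*3*1)*(-14) = -33 + 6*(-14) = -33 - 84 = -117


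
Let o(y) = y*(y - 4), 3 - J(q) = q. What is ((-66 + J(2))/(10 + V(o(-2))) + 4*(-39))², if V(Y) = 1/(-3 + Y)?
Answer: 1292769/49 ≈ 26383.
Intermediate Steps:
J(q) = 3 - q
o(y) = y*(-4 + y)
((-66 + J(2))/(10 + V(o(-2))) + 4*(-39))² = ((-66 + (3 - 1*2))/(10 + 1/(-3 - 2*(-4 - 2))) + 4*(-39))² = ((-66 + (3 - 2))/(10 + 1/(-3 - 2*(-6))) - 156)² = ((-66 + 1)/(10 + 1/(-3 + 12)) - 156)² = (-65/(10 + 1/9) - 156)² = (-65/(10 + ⅑) - 156)² = (-65/91/9 - 156)² = (-65*9/91 - 156)² = (-45/7 - 156)² = (-1137/7)² = 1292769/49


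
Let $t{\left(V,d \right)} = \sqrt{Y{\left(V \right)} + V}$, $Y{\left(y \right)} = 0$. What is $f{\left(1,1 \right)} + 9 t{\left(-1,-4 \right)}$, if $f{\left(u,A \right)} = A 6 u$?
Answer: $6 + 9 i \approx 6.0 + 9.0 i$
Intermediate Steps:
$f{\left(u,A \right)} = 6 A u$
$t{\left(V,d \right)} = \sqrt{V}$ ($t{\left(V,d \right)} = \sqrt{0 + V} = \sqrt{V}$)
$f{\left(1,1 \right)} + 9 t{\left(-1,-4 \right)} = 6 \cdot 1 \cdot 1 + 9 \sqrt{-1} = 6 + 9 i$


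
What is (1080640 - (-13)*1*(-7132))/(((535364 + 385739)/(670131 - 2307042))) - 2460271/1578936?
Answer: -2553368612472938017/1454362686408 ≈ -1.7557e+6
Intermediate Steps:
(1080640 - (-13)*1*(-7132))/(((535364 + 385739)/(670131 - 2307042))) - 2460271/1578936 = (1080640 - (-13)*(-7132))/((921103/(-1636911))) - 2460271*1/1578936 = (1080640 - 1*92716)/((921103*(-1/1636911))) - 2460271/1578936 = (1080640 - 92716)/(-921103/1636911) - 2460271/1578936 = 987924*(-1636911/921103) - 2460271/1578936 = -1617143662764/921103 - 2460271/1578936 = -2553368612472938017/1454362686408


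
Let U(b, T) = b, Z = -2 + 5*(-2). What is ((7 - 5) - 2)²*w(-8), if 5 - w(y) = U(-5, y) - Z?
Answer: 0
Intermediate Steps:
Z = -12 (Z = -2 - 10 = -12)
w(y) = -2 (w(y) = 5 - (-5 - 1*(-12)) = 5 - (-5 + 12) = 5 - 1*7 = 5 - 7 = -2)
((7 - 5) - 2)²*w(-8) = ((7 - 5) - 2)²*(-2) = (2 - 2)²*(-2) = 0²*(-2) = 0*(-2) = 0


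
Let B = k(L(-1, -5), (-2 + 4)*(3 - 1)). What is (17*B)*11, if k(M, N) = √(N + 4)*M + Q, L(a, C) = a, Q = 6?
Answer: 1122 - 374*√2 ≈ 593.08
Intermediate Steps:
k(M, N) = 6 + M*√(4 + N) (k(M, N) = √(N + 4)*M + 6 = √(4 + N)*M + 6 = M*√(4 + N) + 6 = 6 + M*√(4 + N))
B = 6 - 2*√2 (B = 6 - √(4 + (-2 + 4)*(3 - 1)) = 6 - √(4 + 2*2) = 6 - √(4 + 4) = 6 - √8 = 6 - 2*√2 ≈ 3.1716)
(17*B)*11 = (17*(6 - 2*√2))*11 = (102 - 34*√2)*11 = 1122 - 374*√2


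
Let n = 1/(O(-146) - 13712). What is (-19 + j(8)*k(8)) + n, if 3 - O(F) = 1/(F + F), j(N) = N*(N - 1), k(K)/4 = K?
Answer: 7097366579/4003027 ≈ 1773.0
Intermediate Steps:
k(K) = 4*K
j(N) = N*(-1 + N)
O(F) = 3 - 1/(2*F) (O(F) = 3 - 1/(F + F) = 3 - 1/(2*F))
n = -292/4003027 (n = 1/((3 - ½/(-146)) - 13712) = 1/((3 - ½*(-1/146)) - 13712) = 1/((3 + 1/292) - 13712) = 1/(877/292 - 13712) = 1/(-4003027/292) = -292/4003027 ≈ -7.2945e-5)
(-19 + j(8)*k(8)) + n = (-19 + (8*(-1 + 8))*(4*8)) - 292/4003027 = (-19 + (8*7)*32) - 292/4003027 = (-19 + 56*32) - 292/4003027 = (-19 + 1792) - 292/4003027 = 1773 - 292/4003027 = 7097366579/4003027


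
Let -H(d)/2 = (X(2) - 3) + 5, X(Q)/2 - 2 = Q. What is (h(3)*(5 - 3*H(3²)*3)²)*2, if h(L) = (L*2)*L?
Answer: 1232100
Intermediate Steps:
X(Q) = 4 + 2*Q
H(d) = -20 (H(d) = -2*(((4 + 2*2) - 3) + 5) = -2*(((4 + 4) - 3) + 5) = -2*((8 - 3) + 5) = -2*(5 + 5) = -2*10 = -20)
h(L) = 2*L² (h(L) = (2*L)*L = 2*L²)
(h(3)*(5 - 3*H(3²)*3)²)*2 = ((2*3²)*(5 - 3*(-20)*3)²)*2 = ((2*9)*(5 + 60*3)²)*2 = (18*(5 + 180)²)*2 = (18*185²)*2 = (18*34225)*2 = 616050*2 = 1232100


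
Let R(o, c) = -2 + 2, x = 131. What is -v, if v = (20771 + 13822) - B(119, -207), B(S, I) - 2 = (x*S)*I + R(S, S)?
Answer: -3261514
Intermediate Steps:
R(o, c) = 0
B(S, I) = 2 + 131*I*S (B(S, I) = 2 + ((131*S)*I + 0) = 2 + (131*I*S + 0) = 2 + 131*I*S)
v = 3261514 (v = (20771 + 13822) - (2 + 131*(-207)*119) = 34593 - (2 - 3226923) = 34593 - 1*(-3226921) = 34593 + 3226921 = 3261514)
-v = -1*3261514 = -3261514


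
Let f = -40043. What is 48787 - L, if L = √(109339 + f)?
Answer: 48787 - 4*√4331 ≈ 48524.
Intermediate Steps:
L = 4*√4331 (L = √(109339 - 40043) = √69296 = 4*√4331 ≈ 263.24)
48787 - L = 48787 - 4*√4331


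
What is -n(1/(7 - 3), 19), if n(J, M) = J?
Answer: -1/4 ≈ -0.25000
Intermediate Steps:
-n(1/(7 - 3), 19) = -1/(7 - 3) = -1/4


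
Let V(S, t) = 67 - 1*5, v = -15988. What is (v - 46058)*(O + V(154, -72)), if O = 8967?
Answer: -560213334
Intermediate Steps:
V(S, t) = 62 (V(S, t) = 67 - 5 = 62)
(v - 46058)*(O + V(154, -72)) = (-15988 - 46058)*(8967 + 62) = -62046*9029 = -560213334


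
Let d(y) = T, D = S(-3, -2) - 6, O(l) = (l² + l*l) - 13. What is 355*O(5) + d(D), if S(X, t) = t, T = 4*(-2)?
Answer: 13127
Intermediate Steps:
T = -8
O(l) = -13 + 2*l² (O(l) = (l² + l²) - 13 = 2*l² - 13 = -13 + 2*l²)
D = -8 (D = -2 - 6 = -8)
d(y) = -8
355*O(5) + d(D) = 355*(-13 + 2*5²) - 8 = 355*(-13 + 2*25) - 8 = 355*(-13 + 50) - 8 = 355*37 - 8 = 13135 - 8 = 13127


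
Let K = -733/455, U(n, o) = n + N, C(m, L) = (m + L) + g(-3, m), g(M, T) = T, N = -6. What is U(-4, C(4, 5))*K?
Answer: 1466/91 ≈ 16.110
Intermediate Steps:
C(m, L) = L + 2*m (C(m, L) = (m + L) + m = (L + m) + m = L + 2*m)
U(n, o) = -6 + n (U(n, o) = n - 6 = -6 + n)
K = -733/455 (K = -733*1/455 = -733/455 ≈ -1.6110)
U(-4, C(4, 5))*K = (-6 - 4)*(-733/455) = -10*(-733/455) = 1466/91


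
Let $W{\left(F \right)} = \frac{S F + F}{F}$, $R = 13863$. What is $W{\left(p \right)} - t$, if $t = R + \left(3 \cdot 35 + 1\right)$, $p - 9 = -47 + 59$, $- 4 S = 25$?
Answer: $- \frac{55897}{4} \approx -13974.0$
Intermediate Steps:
$S = - \frac{25}{4}$ ($S = \left(- \frac{1}{4}\right) 25 = - \frac{25}{4} \approx -6.25$)
$p = 21$ ($p = 9 + \left(-47 + 59\right) = 9 + 12 = 21$)
$W{\left(F \right)} = - \frac{21}{4}$ ($W{\left(F \right)} = \frac{- \frac{25 F}{4} + F}{F} = \frac{\left(- \frac{21}{4}\right) F}{F} = - \frac{21}{4}$)
$t = 13969$ ($t = 13863 + \left(3 \cdot 35 + 1\right) = 13863 + \left(105 + 1\right) = 13863 + 106 = 13969$)
$W{\left(p \right)} - t = - \frac{21}{4} - 13969 = - \frac{55897}{4}$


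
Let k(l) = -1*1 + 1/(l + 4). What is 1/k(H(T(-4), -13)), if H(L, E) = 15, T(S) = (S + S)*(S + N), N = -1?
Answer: -19/18 ≈ -1.0556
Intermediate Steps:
T(S) = 2*S*(-1 + S) (T(S) = (S + S)*(S - 1) = (2*S)*(-1 + S) = 2*S*(-1 + S))
k(l) = -1 + 1/(4 + l)
1/k(H(T(-4), -13)) = 1/((-3 - 1*15)/(4 + 15)) = 1/((-3 - 15)/19) = 1/((1/19)*(-18)) = 1/(-18/19) = -19/18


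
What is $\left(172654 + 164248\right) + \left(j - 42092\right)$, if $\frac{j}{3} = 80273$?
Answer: $535629$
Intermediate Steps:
$j = 240819$ ($j = 3 \cdot 80273 = 240819$)
$\left(172654 + 164248\right) + \left(j - 42092\right) = \left(172654 + 164248\right) + \left(240819 - 42092\right) = 336902 + 198727 = 535629$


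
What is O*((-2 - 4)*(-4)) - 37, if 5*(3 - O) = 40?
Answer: -157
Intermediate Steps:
O = -5 (O = 3 - ⅕*40 = 3 - 8 = -5)
O*((-2 - 4)*(-4)) - 37 = -5*(-2 - 4)*(-4) - 37 = -(-30)*(-4) - 37 = -5*24 - 37 = -120 - 37 = -157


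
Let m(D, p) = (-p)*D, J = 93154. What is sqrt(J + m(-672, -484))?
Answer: I*sqrt(232094) ≈ 481.76*I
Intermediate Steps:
m(D, p) = -D*p
sqrt(J + m(-672, -484)) = sqrt(93154 - 1*(-672)*(-484)) = sqrt(93154 - 325248) = sqrt(-232094) = I*sqrt(232094)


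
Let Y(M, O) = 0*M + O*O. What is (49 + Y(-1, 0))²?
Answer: 2401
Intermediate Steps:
Y(M, O) = O² (Y(M, O) = 0 + O² = O²)
(49 + Y(-1, 0))² = (49 + 0²)² = (49 + 0)² = 49² = 2401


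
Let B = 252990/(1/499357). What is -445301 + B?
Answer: 126331882129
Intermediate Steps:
B = 126332327430 (B = 252990/(1/499357) = 252990*499357 = 126332327430)
-445301 + B = -445301 + 126332327430 = 126331882129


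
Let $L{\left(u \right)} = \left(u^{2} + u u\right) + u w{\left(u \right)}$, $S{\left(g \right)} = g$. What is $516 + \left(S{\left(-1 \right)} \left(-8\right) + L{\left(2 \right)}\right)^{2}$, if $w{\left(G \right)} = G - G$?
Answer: $772$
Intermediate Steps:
$w{\left(G \right)} = 0$
$L{\left(u \right)} = 2 u^{2}$ ($L{\left(u \right)} = \left(u^{2} + u u\right) + u 0 = \left(u^{2} + u^{2}\right) + 0 = 2 u^{2} + 0 = 2 u^{2}$)
$516 + \left(S{\left(-1 \right)} \left(-8\right) + L{\left(2 \right)}\right)^{2} = 516 + \left(\left(-1\right) \left(-8\right) + 2 \cdot 2^{2}\right)^{2} = 516 + \left(8 + 2 \cdot 4\right)^{2} = 516 + \left(8 + 8\right)^{2} = 516 + 16^{2} = 516 + 256 = 772$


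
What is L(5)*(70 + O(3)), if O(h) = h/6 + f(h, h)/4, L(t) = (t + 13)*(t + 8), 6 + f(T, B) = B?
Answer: 32643/2 ≈ 16322.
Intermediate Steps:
f(T, B) = -6 + B
L(t) = (8 + t)*(13 + t) (L(t) = (13 + t)*(8 + t) = (8 + t)*(13 + t))
O(h) = -3/2 + 5*h/12 (O(h) = h/6 + (-6 + h)/4 = h*(⅙) + (-6 + h)*(¼) = h/6 + (-3/2 + h/4) = -3/2 + 5*h/12)
L(5)*(70 + O(3)) = (104 + 5² + 21*5)*(70 + (-3/2 + (5/12)*3)) = (104 + 25 + 105)*(70 + (-3/2 + 5/4)) = 234*(70 - ¼) = 234*(279/4) = 32643/2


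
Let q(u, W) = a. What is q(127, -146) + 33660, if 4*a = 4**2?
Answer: 33664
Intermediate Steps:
a = 4 (a = (1/4)*4**2 = (1/4)*16 = 4)
q(u, W) = 4
q(127, -146) + 33660 = 4 + 33660 = 33664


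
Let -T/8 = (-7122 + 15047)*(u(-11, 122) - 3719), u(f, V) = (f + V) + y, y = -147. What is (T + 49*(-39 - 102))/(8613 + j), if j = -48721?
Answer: -238060091/40108 ≈ -5935.5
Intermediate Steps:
u(f, V) = -147 + V + f (u(f, V) = (f + V) - 147 = (V + f) - 147 = -147 + V + f)
T = 238067000 (T = -8*(-7122 + 15047)*((-147 + 122 - 11) - 3719) = -63400*(-36 - 3719) = -63400*(-3755) = -8*(-29758375) = 238067000)
(T + 49*(-39 - 102))/(8613 + j) = (238067000 + 49*(-39 - 102))/(8613 - 48721) = (238067000 + 49*(-141))/(-40108) = (238067000 - 6909)*(-1/40108) = 238060091*(-1/40108) = -238060091/40108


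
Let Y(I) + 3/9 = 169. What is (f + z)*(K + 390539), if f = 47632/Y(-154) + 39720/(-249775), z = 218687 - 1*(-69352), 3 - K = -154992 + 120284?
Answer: 309920601144454650/2527723 ≈ 1.2261e+11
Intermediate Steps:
Y(I) = 506/3 (Y(I) = -⅓ + 169 = 506/3)
K = 34711 (K = 3 - (-154992 + 120284) = 3 - 1*(-34708) = 3 + 34708 = 34711)
z = 288039 (z = 218687 + 69352 = 288039)
f = 3567175008/12638615 (f = 47632/(506/3) + 39720/(-249775) = 47632*(3/506) + 39720*(-1/249775) = 71448/253 - 7944/49955 = 3567175008/12638615 ≈ 282.24)
(f + z)*(K + 390539) = (3567175008/12638615 + 288039)*(34711 + 390539) = (3643981200993/12638615)*425250 = 309920601144454650/2527723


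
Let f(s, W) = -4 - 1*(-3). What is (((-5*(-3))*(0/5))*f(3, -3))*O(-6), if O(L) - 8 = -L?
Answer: 0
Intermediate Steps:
O(L) = 8 - L
f(s, W) = -1 (f(s, W) = -4 + 3 = -1)
(((-5*(-3))*(0/5))*f(3, -3))*O(-6) = (((-5*(-3))*(0/5))*(-1))*(8 - 1*(-6)) = ((15*(0*(⅕)))*(-1))*(8 + 6) = ((15*0)*(-1))*14 = (0*(-1))*14 = 0*14 = 0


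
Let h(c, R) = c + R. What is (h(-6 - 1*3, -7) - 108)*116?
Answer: -14384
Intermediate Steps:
h(c, R) = R + c
(h(-6 - 1*3, -7) - 108)*116 = ((-7 + (-6 - 1*3)) - 108)*116 = ((-7 + (-6 - 3)) - 108)*116 = ((-7 - 9) - 108)*116 = (-16 - 108)*116 = -124*116 = -14384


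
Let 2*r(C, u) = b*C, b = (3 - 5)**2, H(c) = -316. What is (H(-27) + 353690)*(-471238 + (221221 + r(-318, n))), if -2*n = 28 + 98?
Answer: -88574253222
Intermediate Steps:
b = 4 (b = (-2)**2 = 4)
n = -63 (n = -(28 + 98)/2 = -1/2*126 = -63)
r(C, u) = 2*C (r(C, u) = (4*C)/2 = 2*C)
(H(-27) + 353690)*(-471238 + (221221 + r(-318, n))) = (-316 + 353690)*(-471238 + (221221 + 2*(-318))) = 353374*(-471238 + (221221 - 636)) = 353374*(-471238 + 220585) = 353374*(-250653) = -88574253222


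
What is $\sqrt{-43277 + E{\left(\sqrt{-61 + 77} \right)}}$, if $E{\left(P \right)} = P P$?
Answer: $i \sqrt{43261} \approx 207.99 i$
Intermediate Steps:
$E{\left(P \right)} = P^{2}$
$\sqrt{-43277 + E{\left(\sqrt{-61 + 77} \right)}} = \sqrt{-43277 + \left(\sqrt{-61 + 77}\right)^{2}} = \sqrt{-43277 + \left(\sqrt{16}\right)^{2}} = \sqrt{-43277 + 4^{2}} = \sqrt{-43277 + 16} = \sqrt{-43261} = i \sqrt{43261}$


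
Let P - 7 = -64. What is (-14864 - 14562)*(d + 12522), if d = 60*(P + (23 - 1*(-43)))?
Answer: -384362412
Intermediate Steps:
P = -57 (P = 7 - 64 = -57)
d = 540 (d = 60*(-57 + (23 - 1*(-43))) = 60*(-57 + (23 + 43)) = 60*(-57 + 66) = 60*9 = 540)
(-14864 - 14562)*(d + 12522) = (-14864 - 14562)*(540 + 12522) = -29426*13062 = -384362412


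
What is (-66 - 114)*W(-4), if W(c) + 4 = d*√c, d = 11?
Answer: 720 - 3960*I ≈ 720.0 - 3960.0*I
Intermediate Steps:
W(c) = -4 + 11*√c
(-66 - 114)*W(-4) = (-66 - 114)*(-4 + 11*√(-4)) = -180*(-4 + 11*(2*I)) = -180*(-4 + 22*I) = 720 - 3960*I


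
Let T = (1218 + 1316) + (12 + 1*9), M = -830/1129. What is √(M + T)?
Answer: √3255770685/1129 ≈ 50.540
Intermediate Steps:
M = -830/1129 (M = -830*1/1129 = -830/1129 ≈ -0.73516)
T = 2555 (T = 2534 + (12 + 9) = 2534 + 21 = 2555)
√(M + T) = √(-830/1129 + 2555) = √(2883765/1129) = √3255770685/1129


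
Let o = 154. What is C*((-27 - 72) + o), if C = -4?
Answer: -220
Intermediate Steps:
C*((-27 - 72) + o) = -4*((-27 - 72) + 154) = -4*(-99 + 154) = -4*55 = -220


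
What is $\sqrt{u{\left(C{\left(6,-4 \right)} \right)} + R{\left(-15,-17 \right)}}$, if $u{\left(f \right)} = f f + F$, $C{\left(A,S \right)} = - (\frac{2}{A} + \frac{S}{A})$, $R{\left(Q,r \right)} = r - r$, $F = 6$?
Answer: $\frac{\sqrt{55}}{3} \approx 2.4721$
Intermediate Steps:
$R{\left(Q,r \right)} = 0$
$C{\left(A,S \right)} = - \frac{2}{A} - \frac{S}{A}$
$u{\left(f \right)} = 6 + f^{2}$ ($u{\left(f \right)} = f f + 6 = f^{2} + 6 = 6 + f^{2}$)
$\sqrt{u{\left(C{\left(6,-4 \right)} \right)} + R{\left(-15,-17 \right)}} = \sqrt{\left(6 + \left(\frac{-2 - -4}{6}\right)^{2}\right) + 0} = \sqrt{\left(6 + \left(\frac{-2 + 4}{6}\right)^{2}\right) + 0} = \sqrt{\left(6 + \left(\frac{1}{6} \cdot 2\right)^{2}\right) + 0} = \sqrt{\left(6 + \left(\frac{1}{3}\right)^{2}\right) + 0} = \sqrt{\left(6 + \frac{1}{9}\right) + 0} = \sqrt{\frac{55}{9} + 0} = \sqrt{\frac{55}{9}} = \frac{\sqrt{55}}{3}$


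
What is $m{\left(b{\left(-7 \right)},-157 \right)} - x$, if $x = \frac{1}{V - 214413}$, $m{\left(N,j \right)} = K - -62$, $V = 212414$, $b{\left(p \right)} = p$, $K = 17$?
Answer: $\frac{157922}{1999} \approx 79.0$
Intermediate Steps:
$m{\left(N,j \right)} = 79$ ($m{\left(N,j \right)} = 17 - -62 = 17 + 62 = 79$)
$x = - \frac{1}{1999}$ ($x = \frac{1}{212414 - 214413} = \frac{1}{-1999} = - \frac{1}{1999} \approx -0.00050025$)
$m{\left(b{\left(-7 \right)},-157 \right)} - x = 79 - - \frac{1}{1999} = 79 + \frac{1}{1999} = \frac{157922}{1999}$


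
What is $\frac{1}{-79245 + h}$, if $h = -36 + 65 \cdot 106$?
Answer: $- \frac{1}{72391} \approx -1.3814 \cdot 10^{-5}$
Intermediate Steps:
$h = 6854$ ($h = -36 + 6890 = 6854$)
$\frac{1}{-79245 + h} = \frac{1}{-79245 + 6854} = \frac{1}{-72391} = - \frac{1}{72391}$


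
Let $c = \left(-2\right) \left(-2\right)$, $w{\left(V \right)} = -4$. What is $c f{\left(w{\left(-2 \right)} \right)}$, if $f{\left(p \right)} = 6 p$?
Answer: $-96$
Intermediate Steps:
$c = 4$
$c f{\left(w{\left(-2 \right)} \right)} = 4 \cdot 6 \left(-4\right) = 4 \left(-24\right) = -96$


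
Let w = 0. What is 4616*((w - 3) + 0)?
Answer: -13848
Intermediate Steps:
4616*((w - 3) + 0) = 4616*((0 - 3) + 0) = 4616*(-3 + 0) = 4616*(-3) = -13848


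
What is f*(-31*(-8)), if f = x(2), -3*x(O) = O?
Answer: -496/3 ≈ -165.33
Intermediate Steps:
x(O) = -O/3
f = -2/3 (f = -1/3*2 = -2/3 ≈ -0.66667)
f*(-31*(-8)) = -(-62)*(-8)/3 = -2/3*248 = -496/3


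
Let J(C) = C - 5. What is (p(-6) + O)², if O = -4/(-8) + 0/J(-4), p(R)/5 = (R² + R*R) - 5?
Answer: 450241/4 ≈ 1.1256e+5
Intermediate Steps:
J(C) = -5 + C
p(R) = -25 + 10*R² (p(R) = 5*((R² + R*R) - 5) = 5*((R² + R²) - 5) = 5*(2*R² - 5) = 5*(-5 + 2*R²) = -25 + 10*R²)
O = ½ (O = -4/(-8) + 0/(-5 - 4) = -4*(-⅛) + 0/(-9) = ½ + 0*(-⅑) = ½ + 0 = ½ ≈ 0.50000)
(p(-6) + O)² = ((-25 + 10*(-6)²) + ½)² = ((-25 + 10*36) + ½)² = ((-25 + 360) + ½)² = (335 + ½)² = (671/2)² = 450241/4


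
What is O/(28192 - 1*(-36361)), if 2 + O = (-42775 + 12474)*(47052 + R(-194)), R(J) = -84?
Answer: -1423177370/64553 ≈ -22047.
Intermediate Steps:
O = -1423177370 (O = -2 + (-42775 + 12474)*(47052 - 84) = -2 - 30301*46968 = -2 - 1423177368 = -1423177370)
O/(28192 - 1*(-36361)) = -1423177370/(28192 - 1*(-36361)) = -1423177370/(28192 + 36361) = -1423177370/64553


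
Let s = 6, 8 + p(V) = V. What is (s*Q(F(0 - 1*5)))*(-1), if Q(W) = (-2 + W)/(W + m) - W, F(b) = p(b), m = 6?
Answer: -636/7 ≈ -90.857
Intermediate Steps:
p(V) = -8 + V
F(b) = -8 + b
Q(W) = -W + (-2 + W)/(6 + W) (Q(W) = (-2 + W)/(W + 6) - W = (-2 + W)/(6 + W) - W = -W + (-2 + W)/(6 + W))
(s*Q(F(0 - 1*5)))*(-1) = (6*((-2 - (-8 + (0 - 1*5))² - 5*(-8 + (0 - 1*5)))/(6 + (-8 + (0 - 1*5)))))*(-1) = (6*((-2 - (-8 + (0 - 5))² - 5*(-8 + (0 - 5)))/(6 + (-8 + (0 - 5)))))*(-1) = (6*((-2 - (-8 - 5)² - 5*(-8 - 5))/(6 + (-8 - 5))))*(-1) = (6*((-2 - 1*(-13)² - 5*(-13))/(6 - 13)))*(-1) = (6*((-2 - 1*169 + 65)/(-7)))*(-1) = (6*(-(-2 - 169 + 65)/7))*(-1) = (6*(-⅐*(-106)))*(-1) = (6*(106/7))*(-1) = (636/7)*(-1) = -636/7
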